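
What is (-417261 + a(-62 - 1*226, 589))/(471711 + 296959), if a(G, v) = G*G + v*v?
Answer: 6302/384335 ≈ 0.016397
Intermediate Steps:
a(G, v) = G² + v²
(-417261 + a(-62 - 1*226, 589))/(471711 + 296959) = (-417261 + ((-62 - 1*226)² + 589²))/(471711 + 296959) = (-417261 + ((-62 - 226)² + 346921))/768670 = (-417261 + ((-288)² + 346921))*(1/768670) = (-417261 + (82944 + 346921))*(1/768670) = (-417261 + 429865)*(1/768670) = 12604*(1/768670) = 6302/384335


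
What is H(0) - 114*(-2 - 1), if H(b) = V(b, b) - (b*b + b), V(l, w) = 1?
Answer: 343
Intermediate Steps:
H(b) = 1 - b - b² (H(b) = 1 - (b*b + b) = 1 - (b² + b) = 1 - (b + b²) = 1 + (-b - b²) = 1 - b - b²)
H(0) - 114*(-2 - 1) = (1 - 1*0 - 1*0²) - 114*(-2 - 1) = (1 + 0 - 1*0) - 114*(-3) = (1 + 0 + 0) - 38*(-9) = 1 + 342 = 343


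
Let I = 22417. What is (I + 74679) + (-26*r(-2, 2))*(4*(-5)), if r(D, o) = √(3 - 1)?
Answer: 97096 + 520*√2 ≈ 97831.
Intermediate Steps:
r(D, o) = √2
(I + 74679) + (-26*r(-2, 2))*(4*(-5)) = (22417 + 74679) + (-26*√2)*(4*(-5)) = 97096 - 26*√2*(-20) = 97096 + 520*√2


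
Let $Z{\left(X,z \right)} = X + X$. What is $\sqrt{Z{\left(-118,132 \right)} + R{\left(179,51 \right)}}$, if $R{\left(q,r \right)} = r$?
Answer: $i \sqrt{185} \approx 13.601 i$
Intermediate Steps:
$Z{\left(X,z \right)} = 2 X$
$\sqrt{Z{\left(-118,132 \right)} + R{\left(179,51 \right)}} = \sqrt{2 \left(-118\right) + 51} = \sqrt{-236 + 51} = \sqrt{-185} = i \sqrt{185}$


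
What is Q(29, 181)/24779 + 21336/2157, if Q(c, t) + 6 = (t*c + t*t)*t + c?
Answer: 5122828175/17816101 ≈ 287.54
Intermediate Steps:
Q(c, t) = -6 + c + t*(t² + c*t) (Q(c, t) = -6 + ((t*c + t*t)*t + c) = -6 + ((c*t + t²)*t + c) = -6 + ((t² + c*t)*t + c) = -6 + (t*(t² + c*t) + c) = -6 + (c + t*(t² + c*t)) = -6 + c + t*(t² + c*t))
Q(29, 181)/24779 + 21336/2157 = (-6 + 29 + 181³ + 29*181²)/24779 + 21336/2157 = (-6 + 29 + 5929741 + 29*32761)*(1/24779) + 21336*(1/2157) = (-6 + 29 + 5929741 + 950069)*(1/24779) + 7112/719 = 6879833*(1/24779) + 7112/719 = 6879833/24779 + 7112/719 = 5122828175/17816101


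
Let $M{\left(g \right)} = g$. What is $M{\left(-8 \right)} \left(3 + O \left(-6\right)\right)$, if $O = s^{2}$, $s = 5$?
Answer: $1176$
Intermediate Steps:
$O = 25$ ($O = 5^{2} = 25$)
$M{\left(-8 \right)} \left(3 + O \left(-6\right)\right) = - 8 \left(3 + 25 \left(-6\right)\right) = - 8 \left(3 - 150\right) = \left(-8\right) \left(-147\right) = 1176$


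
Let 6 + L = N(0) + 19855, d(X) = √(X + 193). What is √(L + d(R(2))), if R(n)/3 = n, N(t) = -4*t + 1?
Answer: √(19850 + √199) ≈ 140.94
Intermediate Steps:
N(t) = 1 - 4*t
R(n) = 3*n
d(X) = √(193 + X)
L = 19850 (L = -6 + ((1 - 4*0) + 19855) = -6 + ((1 + 0) + 19855) = -6 + (1 + 19855) = -6 + 19856 = 19850)
√(L + d(R(2))) = √(19850 + √(193 + 3*2)) = √(19850 + √(193 + 6)) = √(19850 + √199)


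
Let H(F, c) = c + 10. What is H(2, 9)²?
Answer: 361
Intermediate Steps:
H(F, c) = 10 + c
H(2, 9)² = (10 + 9)² = 19² = 361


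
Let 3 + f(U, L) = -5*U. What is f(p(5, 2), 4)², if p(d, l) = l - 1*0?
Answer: 169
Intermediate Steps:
p(d, l) = l (p(d, l) = l + 0 = l)
f(U, L) = -3 - 5*U
f(p(5, 2), 4)² = (-3 - 5*2)² = (-3 - 10)² = (-13)² = 169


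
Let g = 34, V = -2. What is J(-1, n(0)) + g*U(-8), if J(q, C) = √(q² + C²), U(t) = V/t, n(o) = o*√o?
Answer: 19/2 ≈ 9.5000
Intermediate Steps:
n(o) = o^(3/2)
U(t) = -2/t
J(q, C) = √(C² + q²)
J(-1, n(0)) + g*U(-8) = √((0^(3/2))² + (-1)²) + 34*(-2/(-8)) = √(0² + 1) + 34*(-2*(-⅛)) = √(0 + 1) + 34*(¼) = √1 + 17/2 = 1 + 17/2 = 19/2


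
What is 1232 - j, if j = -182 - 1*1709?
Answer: 3123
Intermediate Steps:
j = -1891 (j = -182 - 1709 = -1891)
1232 - j = 1232 - 1*(-1891) = 1232 + 1891 = 3123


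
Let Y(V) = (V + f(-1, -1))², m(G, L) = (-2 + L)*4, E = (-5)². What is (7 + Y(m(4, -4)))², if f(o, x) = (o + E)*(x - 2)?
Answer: 85063729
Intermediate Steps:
E = 25
f(o, x) = (-2 + x)*(25 + o) (f(o, x) = (o + 25)*(x - 2) = (25 + o)*(-2 + x) = (-2 + x)*(25 + o))
m(G, L) = -8 + 4*L
Y(V) = (-72 + V)² (Y(V) = (V + (-50 - 2*(-1) + 25*(-1) - 1*(-1)))² = (V + (-50 + 2 - 25 + 1))² = (V - 72)² = (-72 + V)²)
(7 + Y(m(4, -4)))² = (7 + (-72 + (-8 + 4*(-4)))²)² = (7 + (-72 + (-8 - 16))²)² = (7 + (-72 - 24)²)² = (7 + (-96)²)² = (7 + 9216)² = 9223² = 85063729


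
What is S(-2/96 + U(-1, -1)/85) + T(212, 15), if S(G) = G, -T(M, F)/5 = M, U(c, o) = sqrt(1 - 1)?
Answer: -50881/48 ≈ -1060.0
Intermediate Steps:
U(c, o) = 0 (U(c, o) = sqrt(0) = 0)
T(M, F) = -5*M
S(-2/96 + U(-1, -1)/85) + T(212, 15) = (-2/96 + 0/85) - 5*212 = (-2*1/96 + 0*(1/85)) - 1060 = (-1/48 + 0) - 1060 = -1/48 - 1060 = -50881/48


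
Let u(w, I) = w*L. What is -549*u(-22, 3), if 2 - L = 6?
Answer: -48312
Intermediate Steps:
L = -4 (L = 2 - 1*6 = 2 - 6 = -4)
u(w, I) = -4*w (u(w, I) = w*(-4) = -4*w)
-549*u(-22, 3) = -(-2196)*(-22) = -549*88 = -48312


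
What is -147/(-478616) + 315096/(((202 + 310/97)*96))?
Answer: 76191925195/4763186432 ≈ 15.996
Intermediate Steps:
-147/(-478616) + 315096/(((202 + 310/97)*96)) = -147*(-1/478616) + 315096/(((202 + 310*(1/97))*96)) = 147/478616 + 315096/(((202 + 310/97)*96)) = 147/478616 + 315096/(((19904/97)*96)) = 147/478616 + 315096/(1910784/97) = 147/478616 + 315096*(97/1910784) = 147/478616 + 1273513/79616 = 76191925195/4763186432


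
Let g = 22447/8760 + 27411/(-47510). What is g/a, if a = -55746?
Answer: -82633661/2320079394960 ≈ -3.5617e-5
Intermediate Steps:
g = 82633661/41618760 (g = 22447*(1/8760) + 27411*(-1/47510) = 22447/8760 - 27411/47510 = 82633661/41618760 ≈ 1.9855)
g/a = (82633661/41618760)/(-55746) = (82633661/41618760)*(-1/55746) = -82633661/2320079394960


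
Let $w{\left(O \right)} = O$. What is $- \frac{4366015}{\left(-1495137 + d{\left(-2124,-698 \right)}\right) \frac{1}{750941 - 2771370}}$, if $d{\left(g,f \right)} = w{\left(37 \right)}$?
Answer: $- \frac{1764244664087}{299020} \approx -5.9001 \cdot 10^{6}$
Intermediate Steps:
$d{\left(g,f \right)} = 37$
$- \frac{4366015}{\left(-1495137 + d{\left(-2124,-698 \right)}\right) \frac{1}{750941 - 2771370}} = - \frac{4366015}{\left(-1495137 + 37\right) \frac{1}{750941 - 2771370}} = - \frac{4366015}{\left(-1495100\right) \frac{1}{750941 - 2771370}} = - \frac{4366015}{\left(-1495100\right) \frac{1}{-2020429}} = - \frac{4366015}{\left(-1495100\right) \left(- \frac{1}{2020429}\right)} = - \frac{4366015}{\frac{1495100}{2020429}} = \left(-4366015\right) \frac{2020429}{1495100} = - \frac{1764244664087}{299020}$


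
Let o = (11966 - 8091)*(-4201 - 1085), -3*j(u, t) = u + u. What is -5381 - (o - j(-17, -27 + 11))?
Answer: 61433641/3 ≈ 2.0478e+7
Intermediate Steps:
j(u, t) = -2*u/3 (j(u, t) = -(u + u)/3 = -2*u/3)
o = -20483250 (o = 3875*(-5286) = -20483250)
-5381 - (o - j(-17, -27 + 11)) = -5381 - (-20483250 - (-2)*(-17)/3) = -5381 - (-20483250 - 1*34/3) = -5381 - (-20483250 - 34/3) = -5381 - 1*(-61449784/3) = -5381 + 61449784/3 = 61433641/3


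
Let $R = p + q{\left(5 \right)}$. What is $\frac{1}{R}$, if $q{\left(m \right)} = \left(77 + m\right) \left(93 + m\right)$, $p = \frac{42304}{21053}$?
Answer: $\frac{21053}{169224212} \approx 0.00012441$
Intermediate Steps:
$p = \frac{42304}{21053}$ ($p = 42304 \cdot \frac{1}{21053} = \frac{42304}{21053} \approx 2.0094$)
$R = \frac{169224212}{21053}$ ($R = \frac{42304}{21053} + \left(7161 + 5^{2} + 170 \cdot 5\right) = \frac{42304}{21053} + \left(7161 + 25 + 850\right) = \frac{42304}{21053} + 8036 = \frac{169224212}{21053} \approx 8038.0$)
$\frac{1}{R} = \frac{1}{\frac{169224212}{21053}} = \frac{21053}{169224212}$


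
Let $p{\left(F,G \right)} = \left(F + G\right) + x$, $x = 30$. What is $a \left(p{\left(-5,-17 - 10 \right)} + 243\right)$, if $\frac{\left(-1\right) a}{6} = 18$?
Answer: $-26028$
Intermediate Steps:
$a = -108$ ($a = \left(-6\right) 18 = -108$)
$p{\left(F,G \right)} = 30 + F + G$ ($p{\left(F,G \right)} = \left(F + G\right) + 30 = 30 + F + G$)
$a \left(p{\left(-5,-17 - 10 \right)} + 243\right) = - 108 \left(\left(30 - 5 - 27\right) + 243\right) = - 108 \left(-2 + 243\right) = \left(-108\right) 241 = -26028$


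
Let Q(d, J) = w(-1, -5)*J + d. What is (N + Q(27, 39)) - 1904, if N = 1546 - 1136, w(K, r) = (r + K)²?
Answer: -63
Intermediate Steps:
w(K, r) = (K + r)²
Q(d, J) = d + 36*J (Q(d, J) = (-1 - 5)²*J + d = (-6)²*J + d = 36*J + d = d + 36*J)
N = 410
(N + Q(27, 39)) - 1904 = (410 + (27 + 36*39)) - 1904 = (410 + (27 + 1404)) - 1904 = (410 + 1431) - 1904 = 1841 - 1904 = -63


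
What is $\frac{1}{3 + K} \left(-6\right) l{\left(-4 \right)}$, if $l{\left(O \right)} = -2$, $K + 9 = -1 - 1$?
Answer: $- \frac{3}{2} \approx -1.5$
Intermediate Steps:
$K = -11$ ($K = -9 - 2 = -11$)
$\frac{1}{3 + K} \left(-6\right) l{\left(-4 \right)} = \frac{1}{3 - 11} \left(-6\right) \left(-2\right) = \frac{1}{-8} \left(-6\right) \left(-2\right) = \left(- \frac{1}{8}\right) \left(-6\right) \left(-2\right) = \frac{3}{4} \left(-2\right) = - \frac{3}{2}$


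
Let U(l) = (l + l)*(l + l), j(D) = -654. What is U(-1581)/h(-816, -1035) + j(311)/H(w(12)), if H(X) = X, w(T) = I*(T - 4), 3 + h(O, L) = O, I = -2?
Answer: -8857571/728 ≈ -12167.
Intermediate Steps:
h(O, L) = -3 + O
w(T) = 8 - 2*T (w(T) = -2*(T - 4) = -2*(-4 + T) = 8 - 2*T)
U(l) = 4*l**2 (U(l) = (2*l)*(2*l) = 4*l**2)
U(-1581)/h(-816, -1035) + j(311)/H(w(12)) = (4*(-1581)**2)/(-3 - 816) - 654/(8 - 2*12) = (4*2499561)/(-819) - 654/(8 - 24) = 9998244*(-1/819) - 654/(-16) = -1110916/91 - 654*(-1/16) = -1110916/91 + 327/8 = -8857571/728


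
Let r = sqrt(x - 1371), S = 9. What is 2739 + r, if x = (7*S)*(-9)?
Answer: 2739 + I*sqrt(1938) ≈ 2739.0 + 44.023*I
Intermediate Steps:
x = -567 (x = (7*9)*(-9) = 63*(-9) = -567)
r = I*sqrt(1938) (r = sqrt(-567 - 1371) = sqrt(-1938) = I*sqrt(1938) ≈ 44.023*I)
2739 + r = 2739 + I*sqrt(1938)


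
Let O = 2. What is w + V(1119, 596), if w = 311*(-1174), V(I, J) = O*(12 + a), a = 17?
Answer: -365056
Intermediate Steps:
V(I, J) = 58 (V(I, J) = 2*(12 + 17) = 2*29 = 58)
w = -365114
w + V(1119, 596) = -365114 + 58 = -365056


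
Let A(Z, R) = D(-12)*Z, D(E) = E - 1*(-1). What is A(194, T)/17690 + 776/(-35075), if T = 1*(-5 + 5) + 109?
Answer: -145209/1017175 ≈ -0.14276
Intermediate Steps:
D(E) = 1 + E (D(E) = E + 1 = 1 + E)
T = 109 (T = 1*0 + 109 = 0 + 109 = 109)
A(Z, R) = -11*Z (A(Z, R) = (1 - 12)*Z = -11*Z)
A(194, T)/17690 + 776/(-35075) = -11*194/17690 + 776/(-35075) = -2134*1/17690 + 776*(-1/35075) = -1067/8845 - 776/35075 = -145209/1017175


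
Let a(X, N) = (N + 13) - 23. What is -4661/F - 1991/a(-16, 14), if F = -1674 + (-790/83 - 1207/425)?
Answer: -6928206963/13996772 ≈ -494.99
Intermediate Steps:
a(X, N) = -10 + N (a(X, N) = (13 + N) - 23 = -10 + N)
F = -3499193/2075 (F = -1674 + (-790*1/83 - 1207*1/425) = -1674 + (-790/83 - 71/25) = -1674 - 25643/2075 = -3499193/2075 ≈ -1686.4)
-4661/F - 1991/a(-16, 14) = -4661/(-3499193/2075) - 1991/(-10 + 14) = -4661*(-2075/3499193) - 1991/4 = 9671575/3499193 - 1991*1/4 = 9671575/3499193 - 1991/4 = -6928206963/13996772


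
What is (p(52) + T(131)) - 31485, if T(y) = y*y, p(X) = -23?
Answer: -14347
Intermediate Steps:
T(y) = y**2
(p(52) + T(131)) - 31485 = (-23 + 131**2) - 31485 = (-23 + 17161) - 31485 = 17138 - 31485 = -14347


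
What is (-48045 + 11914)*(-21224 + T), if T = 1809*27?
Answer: -997902089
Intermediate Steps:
T = 48843
(-48045 + 11914)*(-21224 + T) = (-48045 + 11914)*(-21224 + 48843) = -36131*27619 = -997902089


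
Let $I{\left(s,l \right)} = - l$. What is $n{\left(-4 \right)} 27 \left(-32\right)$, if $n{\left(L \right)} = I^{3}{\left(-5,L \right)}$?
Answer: $-55296$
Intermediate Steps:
$n{\left(L \right)} = - L^{3}$ ($n{\left(L \right)} = \left(- L\right)^{3} = - L^{3}$)
$n{\left(-4 \right)} 27 \left(-32\right) = - \left(-4\right)^{3} \cdot 27 \left(-32\right) = \left(-1\right) \left(-64\right) 27 \left(-32\right) = 64 \cdot 27 \left(-32\right) = 1728 \left(-32\right) = -55296$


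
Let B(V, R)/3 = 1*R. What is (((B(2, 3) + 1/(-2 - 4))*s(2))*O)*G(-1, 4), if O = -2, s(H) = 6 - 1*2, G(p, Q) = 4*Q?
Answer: -3392/3 ≈ -1130.7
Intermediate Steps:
B(V, R) = 3*R (B(V, R) = 3*(1*R) = 3*R)
s(H) = 4 (s(H) = 6 - 2 = 4)
(((B(2, 3) + 1/(-2 - 4))*s(2))*O)*G(-1, 4) = (((3*3 + 1/(-2 - 4))*4)*(-2))*(4*4) = (((9 + 1/(-6))*4)*(-2))*16 = (((9 - ⅙)*4)*(-2))*16 = (((53/6)*4)*(-2))*16 = ((106/3)*(-2))*16 = -212/3*16 = -3392/3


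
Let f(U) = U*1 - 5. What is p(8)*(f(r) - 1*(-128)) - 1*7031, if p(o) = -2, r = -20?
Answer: -7237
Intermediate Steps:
f(U) = -5 + U (f(U) = U - 5 = -5 + U)
p(8)*(f(r) - 1*(-128)) - 1*7031 = -2*((-5 - 20) - 1*(-128)) - 1*7031 = -2*(-25 + 128) - 7031 = -2*103 - 7031 = -206 - 7031 = -7237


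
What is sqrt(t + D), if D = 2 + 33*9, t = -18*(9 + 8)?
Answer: I*sqrt(7) ≈ 2.6458*I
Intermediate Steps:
t = -306 (t = -18*17 = -306)
D = 299 (D = 2 + 297 = 299)
sqrt(t + D) = sqrt(-306 + 299) = sqrt(-7) = I*sqrt(7)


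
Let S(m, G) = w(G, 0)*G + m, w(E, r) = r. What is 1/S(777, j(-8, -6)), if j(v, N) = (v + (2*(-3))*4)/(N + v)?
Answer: 1/777 ≈ 0.0012870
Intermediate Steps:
j(v, N) = (-24 + v)/(N + v) (j(v, N) = (v - 6*4)/(N + v) = (v - 24)/(N + v) = (-24 + v)/(N + v))
S(m, G) = m (S(m, G) = 0*G + m = 0 + m = m)
1/S(777, j(-8, -6)) = 1/777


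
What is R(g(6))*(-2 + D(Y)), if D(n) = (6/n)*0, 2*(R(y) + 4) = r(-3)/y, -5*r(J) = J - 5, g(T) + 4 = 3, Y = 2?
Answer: 48/5 ≈ 9.6000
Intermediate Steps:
g(T) = -1 (g(T) = -4 + 3 = -1)
r(J) = 1 - J/5 (r(J) = -(J - 5)/5 = -(-5 + J)/5 = 1 - J/5)
R(y) = -4 + 4/(5*y) (R(y) = -4 + ((1 - 1/5*(-3))/y)/2 = -4 + ((1 + 3/5)/y)/2 = -4 + (8/(5*y))/2 = -4 + 4/(5*y))
D(n) = 0
R(g(6))*(-2 + D(Y)) = (-4 + (4/5)/(-1))*(-2 + 0) = (-4 + (4/5)*(-1))*(-2) = (-4 - 4/5)*(-2) = -24/5*(-2) = 48/5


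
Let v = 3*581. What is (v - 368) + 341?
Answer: 1716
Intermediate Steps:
v = 1743
(v - 368) + 341 = (1743 - 368) + 341 = 1375 + 341 = 1716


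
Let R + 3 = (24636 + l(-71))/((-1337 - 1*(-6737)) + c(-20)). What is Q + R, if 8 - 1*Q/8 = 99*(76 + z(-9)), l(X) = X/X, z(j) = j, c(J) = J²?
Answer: -307392763/5800 ≈ -52999.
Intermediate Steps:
l(X) = 1
Q = -53000 (Q = 64 - 792*(76 - 9) = 64 - 792*67 = 64 - 8*6633 = 64 - 53064 = -53000)
R = 7237/5800 (R = -3 + (24636 + 1)/((-1337 - 1*(-6737)) + (-20)²) = -3 + 24637/((-1337 + 6737) + 400) = -3 + 24637/(5400 + 400) = -3 + 24637/5800 = 7237/5800 ≈ 1.2478)
Q + R = -53000 + 7237/5800 = -307392763/5800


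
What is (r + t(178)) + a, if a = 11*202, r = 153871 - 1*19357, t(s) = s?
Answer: 136914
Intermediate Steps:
r = 134514 (r = 153871 - 19357 = 134514)
a = 2222
(r + t(178)) + a = (134514 + 178) + 2222 = 134692 + 2222 = 136914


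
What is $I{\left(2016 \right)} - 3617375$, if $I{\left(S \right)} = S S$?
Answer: $446881$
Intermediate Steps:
$I{\left(S \right)} = S^{2}$
$I{\left(2016 \right)} - 3617375 = 2016^{2} - 3617375 = 4064256 - 3617375 = 446881$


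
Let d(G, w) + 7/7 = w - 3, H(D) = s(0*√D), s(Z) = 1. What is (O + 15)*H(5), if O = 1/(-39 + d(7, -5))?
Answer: 719/48 ≈ 14.979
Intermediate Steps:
H(D) = 1
d(G, w) = -4 + w (d(G, w) = -1 + (w - 3) = -1 + (-3 + w) = -4 + w)
O = -1/48 (O = 1/(-39 + (-4 - 5)) = 1/(-39 - 9) = 1/(-48) = -1/48 ≈ -0.020833)
(O + 15)*H(5) = (-1/48 + 15)*1 = (719/48)*1 = 719/48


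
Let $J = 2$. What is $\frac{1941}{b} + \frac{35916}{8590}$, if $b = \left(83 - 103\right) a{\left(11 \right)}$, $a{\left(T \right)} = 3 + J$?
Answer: $- \frac{1308159}{85900} \approx -15.229$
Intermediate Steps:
$a{\left(T \right)} = 5$ ($a{\left(T \right)} = 3 + 2 = 5$)
$b = -100$ ($b = \left(83 - 103\right) 5 = \left(-20\right) 5 = -100$)
$\frac{1941}{b} + \frac{35916}{8590} = \frac{1941}{-100} + \frac{35916}{8590} = 1941 \left(- \frac{1}{100}\right) + 35916 \cdot \frac{1}{8590} = - \frac{1941}{100} + \frac{17958}{4295} = - \frac{1308159}{85900}$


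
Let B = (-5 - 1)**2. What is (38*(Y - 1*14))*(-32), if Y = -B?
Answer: 60800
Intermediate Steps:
B = 36 (B = (-6)**2 = 36)
Y = -36 (Y = -1*36 = -36)
(38*(Y - 1*14))*(-32) = (38*(-36 - 1*14))*(-32) = (38*(-36 - 14))*(-32) = (38*(-50))*(-32) = -1900*(-32) = 60800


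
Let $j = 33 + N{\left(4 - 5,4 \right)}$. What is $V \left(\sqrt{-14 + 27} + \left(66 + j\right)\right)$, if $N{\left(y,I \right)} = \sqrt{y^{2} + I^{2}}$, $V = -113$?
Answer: $-11187 - 113 \sqrt{13} - 113 \sqrt{17} \approx -12060.0$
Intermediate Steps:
$N{\left(y,I \right)} = \sqrt{I^{2} + y^{2}}$
$j = 33 + \sqrt{17}$ ($j = 33 + \sqrt{4^{2} + \left(4 - 5\right)^{2}} = 33 + \sqrt{16 + \left(-1\right)^{2}} = 33 + \sqrt{16 + 1} = 33 + \sqrt{17} \approx 37.123$)
$V \left(\sqrt{-14 + 27} + \left(66 + j\right)\right) = - 113 \left(\sqrt{-14 + 27} + \left(66 + \left(33 + \sqrt{17}\right)\right)\right) = - 113 \left(\sqrt{13} + \left(99 + \sqrt{17}\right)\right) = - 113 \left(99 + \sqrt{13} + \sqrt{17}\right) = -11187 - 113 \sqrt{13} - 113 \sqrt{17}$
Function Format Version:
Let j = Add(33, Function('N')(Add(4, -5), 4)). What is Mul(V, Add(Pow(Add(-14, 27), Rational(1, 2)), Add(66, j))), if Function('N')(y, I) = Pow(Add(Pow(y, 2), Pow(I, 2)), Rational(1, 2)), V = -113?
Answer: Add(-11187, Mul(-113, Pow(13, Rational(1, 2))), Mul(-113, Pow(17, Rational(1, 2)))) ≈ -12060.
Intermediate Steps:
Function('N')(y, I) = Pow(Add(Pow(I, 2), Pow(y, 2)), Rational(1, 2))
j = Add(33, Pow(17, Rational(1, 2))) (j = Add(33, Pow(Add(Pow(4, 2), Pow(Add(4, -5), 2)), Rational(1, 2))) = Add(33, Pow(Add(16, Pow(-1, 2)), Rational(1, 2))) = Add(33, Pow(Add(16, 1), Rational(1, 2))) = Add(33, Pow(17, Rational(1, 2))) ≈ 37.123)
Mul(V, Add(Pow(Add(-14, 27), Rational(1, 2)), Add(66, j))) = Mul(-113, Add(Pow(Add(-14, 27), Rational(1, 2)), Add(66, Add(33, Pow(17, Rational(1, 2)))))) = Mul(-113, Add(Pow(13, Rational(1, 2)), Add(99, Pow(17, Rational(1, 2))))) = Mul(-113, Add(99, Pow(13, Rational(1, 2)), Pow(17, Rational(1, 2)))) = Add(-11187, Mul(-113, Pow(13, Rational(1, 2))), Mul(-113, Pow(17, Rational(1, 2))))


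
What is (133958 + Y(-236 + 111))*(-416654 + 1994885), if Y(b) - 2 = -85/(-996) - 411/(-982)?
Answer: 34464098105988921/163012 ≈ 2.1142e+11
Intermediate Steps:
Y(b) = 1224485/489036 (Y(b) = 2 + (-85/(-996) - 411/(-982)) = 2 + (-85*(-1/996) - 411*(-1/982)) = 2 + (85/996 + 411/982) = 2 + 246413/489036 = 1224485/489036)
(133958 + Y(-236 + 111))*(-416654 + 1994885) = (133958 + 1224485/489036)*(-416654 + 1994885) = (65511508973/489036)*1578231 = 34464098105988921/163012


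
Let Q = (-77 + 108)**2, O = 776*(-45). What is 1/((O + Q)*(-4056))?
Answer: 1/137737704 ≈ 7.2602e-9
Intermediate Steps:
O = -34920
Q = 961 (Q = 31**2 = 961)
1/((O + Q)*(-4056)) = 1/((-34920 + 961)*(-4056)) = -1/4056/(-33959) = -1/33959*(-1/4056) = 1/137737704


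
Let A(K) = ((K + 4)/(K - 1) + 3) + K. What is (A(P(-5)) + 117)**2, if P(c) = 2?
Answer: 16384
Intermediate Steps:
A(K) = 3 + K + (4 + K)/(-1 + K) (A(K) = ((4 + K)/(-1 + K) + 3) + K = (3 + (4 + K)/(-1 + K)) + K = 3 + K + (4 + K)/(-1 + K))
(A(P(-5)) + 117)**2 = ((1 + 2**2 + 3*2)/(-1 + 2) + 117)**2 = ((1 + 4 + 6)/1 + 117)**2 = (1*11 + 117)**2 = (11 + 117)**2 = 128**2 = 16384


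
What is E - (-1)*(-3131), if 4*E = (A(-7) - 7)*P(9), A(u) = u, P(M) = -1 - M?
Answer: -3096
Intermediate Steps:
E = 35 (E = ((-7 - 7)*(-1 - 1*9))/4 = (-14*(-1 - 9))/4 = (-14*(-10))/4 = (¼)*140 = 35)
E - (-1)*(-3131) = 35 - (-1)*(-3131) = 35 - 1*3131 = 35 - 3131 = -3096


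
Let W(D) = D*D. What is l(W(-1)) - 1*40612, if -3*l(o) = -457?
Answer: -121379/3 ≈ -40460.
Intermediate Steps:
W(D) = D²
l(o) = 457/3 (l(o) = -⅓*(-457) = 457/3)
l(W(-1)) - 1*40612 = 457/3 - 1*40612 = 457/3 - 40612 = -121379/3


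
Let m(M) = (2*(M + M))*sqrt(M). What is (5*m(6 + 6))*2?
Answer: 960*sqrt(3) ≈ 1662.8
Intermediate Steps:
m(M) = 4*M**(3/2) (m(M) = (2*(2*M))*sqrt(M) = (4*M)*sqrt(M) = 4*M**(3/2))
(5*m(6 + 6))*2 = (5*(4*(6 + 6)**(3/2)))*2 = (5*(4*12**(3/2)))*2 = (5*(4*(24*sqrt(3))))*2 = (5*(96*sqrt(3)))*2 = (480*sqrt(3))*2 = 960*sqrt(3)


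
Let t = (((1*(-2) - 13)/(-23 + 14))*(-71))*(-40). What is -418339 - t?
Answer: -1269217/3 ≈ -4.2307e+5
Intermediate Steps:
t = 14200/3 (t = (((-2 - 13)/(-9))*(-71))*(-40) = (-15*(-⅑)*(-71))*(-40) = ((5/3)*(-71))*(-40) = -355/3*(-40) = 14200/3 ≈ 4733.3)
-418339 - t = -418339 - 1*14200/3 = -418339 - 14200/3 = -1269217/3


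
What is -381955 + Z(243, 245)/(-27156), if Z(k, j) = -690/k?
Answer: -420080984075/1099818 ≈ -3.8196e+5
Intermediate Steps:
-381955 + Z(243, 245)/(-27156) = -381955 - 690/243/(-27156) = -381955 - 690*1/243*(-1/27156) = -381955 - 230/81*(-1/27156) = -381955 + 115/1099818 = -420080984075/1099818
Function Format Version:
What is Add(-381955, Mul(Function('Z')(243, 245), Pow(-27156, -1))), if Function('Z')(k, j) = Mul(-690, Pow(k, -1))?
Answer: Rational(-420080984075, 1099818) ≈ -3.8196e+5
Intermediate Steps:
Add(-381955, Mul(Function('Z')(243, 245), Pow(-27156, -1))) = Add(-381955, Mul(Mul(-690, Pow(243, -1)), Pow(-27156, -1))) = Add(-381955, Mul(Mul(-690, Rational(1, 243)), Rational(-1, 27156))) = Add(-381955, Mul(Rational(-230, 81), Rational(-1, 27156))) = Add(-381955, Rational(115, 1099818)) = Rational(-420080984075, 1099818)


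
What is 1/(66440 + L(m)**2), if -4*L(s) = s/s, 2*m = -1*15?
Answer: 16/1063041 ≈ 1.5051e-5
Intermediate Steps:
m = -15/2 (m = (-1*15)/2 = (1/2)*(-15) = -15/2 ≈ -7.5000)
L(s) = -1/4 (L(s) = -s/(4*s) = -1/4*1 = -1/4)
1/(66440 + L(m)**2) = 1/(66440 + (-1/4)**2) = 1/(66440 + 1/16) = 1/(1063041/16) = 16/1063041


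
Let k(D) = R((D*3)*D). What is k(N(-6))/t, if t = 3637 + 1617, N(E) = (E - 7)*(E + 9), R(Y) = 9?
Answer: 9/5254 ≈ 0.0017130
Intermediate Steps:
N(E) = (-7 + E)*(9 + E)
k(D) = 9
t = 5254
k(N(-6))/t = 9/5254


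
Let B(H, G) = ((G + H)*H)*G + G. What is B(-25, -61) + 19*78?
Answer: -129729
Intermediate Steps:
B(H, G) = G + G*H*(G + H) (B(H, G) = (H*(G + H))*G + G = G*H*(G + H) + G = G + G*H*(G + H))
B(-25, -61) + 19*78 = -61*(1 + (-25)² - 61*(-25)) + 19*78 = -61*(1 + 625 + 1525) + 1482 = -61*2151 + 1482 = -131211 + 1482 = -129729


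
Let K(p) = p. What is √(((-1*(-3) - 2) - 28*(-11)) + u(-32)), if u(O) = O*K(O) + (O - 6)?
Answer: √1295 ≈ 35.986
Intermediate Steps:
u(O) = -6 + O + O² (u(O) = O*O + (O - 6) = O² + (-6 + O) = -6 + O + O²)
√(((-1*(-3) - 2) - 28*(-11)) + u(-32)) = √(((-1*(-3) - 2) - 28*(-11)) + (-6 - 32 + (-32)²)) = √(((3 - 2) + 308) + (-6 - 32 + 1024)) = √((1 + 308) + 986) = √(309 + 986) = √1295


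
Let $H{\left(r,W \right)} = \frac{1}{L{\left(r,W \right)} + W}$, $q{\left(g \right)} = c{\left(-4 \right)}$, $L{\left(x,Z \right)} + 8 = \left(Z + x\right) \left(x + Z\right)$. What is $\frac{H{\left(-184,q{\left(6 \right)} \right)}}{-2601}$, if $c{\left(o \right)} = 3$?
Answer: $- \frac{1}{85198356} \approx -1.1737 \cdot 10^{-8}$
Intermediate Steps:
$L{\left(x,Z \right)} = -8 + \left(Z + x\right)^{2}$ ($L{\left(x,Z \right)} = -8 + \left(Z + x\right) \left(x + Z\right) = -8 + \left(Z + x\right) \left(Z + x\right) = -8 + \left(Z + x\right)^{2}$)
$q{\left(g \right)} = 3$
$H{\left(r,W \right)} = \frac{1}{-8 + W + \left(W + r\right)^{2}}$ ($H{\left(r,W \right)} = \frac{1}{\left(-8 + \left(W + r\right)^{2}\right) + W} = \frac{1}{-8 + W + \left(W + r\right)^{2}}$)
$\frac{H{\left(-184,q{\left(6 \right)} \right)}}{-2601} = \frac{1}{\left(-8 + 3 + \left(3 - 184\right)^{2}\right) \left(-2601\right)} = \frac{1}{-8 + 3 + \left(-181\right)^{2}} \left(- \frac{1}{2601}\right) = \frac{1}{-8 + 3 + 32761} \left(- \frac{1}{2601}\right) = \frac{1}{32756} \left(- \frac{1}{2601}\right) = - \frac{1}{85198356}$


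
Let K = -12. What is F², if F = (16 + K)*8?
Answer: 1024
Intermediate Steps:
F = 32 (F = (16 - 12)*8 = 4*8 = 32)
F² = 32² = 1024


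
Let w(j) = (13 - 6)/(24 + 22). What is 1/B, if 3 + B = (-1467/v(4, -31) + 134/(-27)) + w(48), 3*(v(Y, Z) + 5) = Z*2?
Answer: 95634/4719065 ≈ 0.020265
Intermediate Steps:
v(Y, Z) = -5 + 2*Z/3 (v(Y, Z) = -5 + (Z*2)/3 = -5 + (2*Z)/3 = -5 + 2*Z/3)
w(j) = 7/46
B = 4719065/95634 (B = -3 + ((-1467/(-5 + (2/3)*(-31)) + 134/(-27)) + 7/46) = -3 + ((-1467/(-5 - 62/3) + 134*(-1/27)) + 7/46) = -3 + ((-1467/(-77/3) - 134/27) + 7/46) = -3 + ((-1467*(-3/77) - 134/27) + 7/46) = -3 + ((4401/77 - 134/27) + 7/46) = -3 + (108509/2079 + 7/46) = -3 + 5005967/95634 = 4719065/95634 ≈ 49.345)
1/B = 1/(4719065/95634) = 95634/4719065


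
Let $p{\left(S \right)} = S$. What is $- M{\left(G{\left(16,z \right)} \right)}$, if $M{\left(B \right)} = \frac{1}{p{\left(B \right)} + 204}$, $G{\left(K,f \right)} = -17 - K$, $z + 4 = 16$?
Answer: $- \frac{1}{171} \approx -0.005848$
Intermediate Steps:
$z = 12$ ($z = -4 + 16 = 12$)
$M{\left(B \right)} = \frac{1}{204 + B}$ ($M{\left(B \right)} = \frac{1}{B + 204} = \frac{1}{204 + B}$)
$- M{\left(G{\left(16,z \right)} \right)} = - \frac{1}{204 - 33} = - \frac{1}{171}$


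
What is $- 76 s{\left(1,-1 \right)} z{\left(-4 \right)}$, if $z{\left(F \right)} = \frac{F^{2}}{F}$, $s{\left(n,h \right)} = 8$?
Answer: $2432$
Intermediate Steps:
$z{\left(F \right)} = F$
$- 76 s{\left(1,-1 \right)} z{\left(-4 \right)} = \left(-76\right) 8 \left(-4\right) = \left(-608\right) \left(-4\right) = 2432$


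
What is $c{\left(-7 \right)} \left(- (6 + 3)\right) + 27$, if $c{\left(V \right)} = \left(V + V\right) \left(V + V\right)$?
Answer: $-1737$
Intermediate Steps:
$c{\left(V \right)} = 4 V^{2}$ ($c{\left(V \right)} = 2 V 2 V = 4 V^{2}$)
$c{\left(-7 \right)} \left(- (6 + 3)\right) + 27 = 4 \left(-7\right)^{2} \left(- (6 + 3)\right) + 27 = 4 \cdot 49 \left(\left(-1\right) 9\right) + 27 = 196 \left(-9\right) + 27 = -1764 + 27 = -1737$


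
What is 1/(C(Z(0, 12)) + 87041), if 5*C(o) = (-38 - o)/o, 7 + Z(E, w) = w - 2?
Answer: 15/1305574 ≈ 1.1489e-5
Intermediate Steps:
Z(E, w) = -9 + w (Z(E, w) = -7 + (w - 2) = -7 + (-2 + w) = -9 + w)
C(o) = (-38 - o)/(5*o) (C(o) = ((-38 - o)/o)/5 = (-38 - o)/(5*o))
1/(C(Z(0, 12)) + 87041) = 1/((-38 - (-9 + 12))/(5*(-9 + 12)) + 87041) = 1/((⅕)*(-38 - 1*3)/3 + 87041) = 1/((⅕)*(⅓)*(-38 - 3) + 87041) = 1/((⅕)*(⅓)*(-41) + 87041) = 1/(-41/15 + 87041) = 1/(1305574/15) = 15/1305574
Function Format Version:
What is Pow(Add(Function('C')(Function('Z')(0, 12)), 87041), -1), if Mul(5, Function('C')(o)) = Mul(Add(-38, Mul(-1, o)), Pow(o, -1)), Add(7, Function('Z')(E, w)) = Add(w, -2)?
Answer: Rational(15, 1305574) ≈ 1.1489e-5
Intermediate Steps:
Function('Z')(E, w) = Add(-9, w) (Function('Z')(E, w) = Add(-7, Add(w, -2)) = Add(-7, Add(-2, w)) = Add(-9, w))
Function('C')(o) = Mul(Rational(1, 5), Pow(o, -1), Add(-38, Mul(-1, o))) (Function('C')(o) = Mul(Rational(1, 5), Mul(Add(-38, Mul(-1, o)), Pow(o, -1))) = Mul(Rational(1, 5), Mul(Pow(o, -1), Add(-38, Mul(-1, o)))) = Mul(Rational(1, 5), Pow(o, -1), Add(-38, Mul(-1, o))))
Pow(Add(Function('C')(Function('Z')(0, 12)), 87041), -1) = Pow(Add(Mul(Rational(1, 5), Pow(Add(-9, 12), -1), Add(-38, Mul(-1, Add(-9, 12)))), 87041), -1) = Pow(Add(Mul(Rational(1, 5), Pow(3, -1), Add(-38, Mul(-1, 3))), 87041), -1) = Pow(Add(Mul(Rational(1, 5), Rational(1, 3), Add(-38, -3)), 87041), -1) = Pow(Add(Mul(Rational(1, 5), Rational(1, 3), -41), 87041), -1) = Pow(Add(Rational(-41, 15), 87041), -1) = Pow(Rational(1305574, 15), -1) = Rational(15, 1305574)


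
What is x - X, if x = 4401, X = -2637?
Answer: 7038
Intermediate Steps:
x - X = 4401 - 1*(-2637) = 4401 + 2637 = 7038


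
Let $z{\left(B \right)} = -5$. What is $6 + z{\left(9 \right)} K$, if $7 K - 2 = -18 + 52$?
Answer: $- \frac{138}{7} \approx -19.714$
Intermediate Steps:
$K = \frac{36}{7}$ ($K = \frac{2}{7} + \frac{-18 + 52}{7} = \frac{2}{7} + \frac{1}{7} \cdot 34 = \frac{2}{7} + \frac{34}{7} = \frac{36}{7} \approx 5.1429$)
$6 + z{\left(9 \right)} K = 6 - \frac{180}{7} = - \frac{138}{7}$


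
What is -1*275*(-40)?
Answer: 11000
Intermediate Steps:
-1*275*(-40) = -275*(-40) = 11000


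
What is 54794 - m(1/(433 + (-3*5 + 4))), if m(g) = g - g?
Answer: 54794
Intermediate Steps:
m(g) = 0
54794 - m(1/(433 + (-3*5 + 4))) = 54794 - 1*0 = 54794 + 0 = 54794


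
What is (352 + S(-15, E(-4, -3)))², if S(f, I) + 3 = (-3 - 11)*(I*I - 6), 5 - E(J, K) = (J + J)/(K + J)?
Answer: 2474329/49 ≈ 50497.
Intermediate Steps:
E(J, K) = 5 - 2*J/(J + K) (E(J, K) = 5 - (J + J)/(K + J) = 5 - 2*J/(J + K))
S(f, I) = 81 - 14*I² (S(f, I) = -3 + (-3 - 11)*(I*I - 6) = -3 - 14*(I² - 6) = -3 - 14*(-6 + I²) = -3 + (84 - 14*I²) = 81 - 14*I²)
(352 + S(-15, E(-4, -3)))² = (352 + (81 - 14*(3*(-4) + 5*(-3))²/(-4 - 3)²))² = (352 + (81 - 14*(-12 - 15)²/49))² = (352 + (81 - 14*(-⅐*(-27))²))² = (352 + (81 - 14*(27/7)²))² = (352 + (81 - 14*729/49))² = (352 + (81 - 1458/7))² = (352 - 891/7)² = (1573/7)² = 2474329/49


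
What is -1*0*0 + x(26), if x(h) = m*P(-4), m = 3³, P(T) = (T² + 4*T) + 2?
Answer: 54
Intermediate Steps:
P(T) = 2 + T² + 4*T
m = 27
x(h) = 54 (x(h) = 27*(2 + (-4)² + 4*(-4)) = 27*(2 + 16 - 16) = 27*2 = 54)
-1*0*0 + x(26) = -1*0*0 + 54 = 0*0 + 54 = 0 + 54 = 54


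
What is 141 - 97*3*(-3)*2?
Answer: 1887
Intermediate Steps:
141 - 97*3*(-3)*2 = 141 - (-873)*2 = 141 - 97*(-18) = 141 + 1746 = 1887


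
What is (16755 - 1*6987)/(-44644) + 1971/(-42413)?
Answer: -1720149/6484541 ≈ -0.26527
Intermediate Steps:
(16755 - 1*6987)/(-44644) + 1971/(-42413) = (16755 - 6987)*(-1/44644) + 1971*(-1/42413) = 9768*(-1/44644) - 27/581 = -2442/11161 - 27/581 = -1720149/6484541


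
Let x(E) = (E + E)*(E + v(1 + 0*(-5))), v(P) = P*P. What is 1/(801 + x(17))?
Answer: 1/1413 ≈ 0.00070771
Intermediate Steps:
v(P) = P**2
x(E) = 2*E*(1 + E) (x(E) = (E + E)*(E + (1 + 0*(-5))**2) = (2*E)*(E + (1 + 0)**2) = (2*E)*(E + 1**2) = (2*E)*(E + 1) = (2*E)*(1 + E) = 2*E*(1 + E))
1/(801 + x(17)) = 1/(801 + 2*17*(1 + 17)) = 1/(801 + 2*17*18) = 1/(801 + 612) = 1/1413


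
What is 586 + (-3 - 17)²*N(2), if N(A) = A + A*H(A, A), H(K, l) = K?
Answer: 2986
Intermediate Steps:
N(A) = A + A² (N(A) = A + A*A = A + A²)
586 + (-3 - 17)²*N(2) = 586 + (-3 - 17)²*(2*(1 + 2)) = 586 + (-20)²*(2*3) = 586 + 400*6 = 586 + 2400 = 2986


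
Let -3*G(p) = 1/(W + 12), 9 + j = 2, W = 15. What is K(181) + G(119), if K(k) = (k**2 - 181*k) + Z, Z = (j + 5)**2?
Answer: 323/81 ≈ 3.9877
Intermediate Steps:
j = -7 (j = -9 + 2 = -7)
G(p) = -1/81 (G(p) = -1/(3*(15 + 12)) = -1/3/27 = -1/3*1/27 = -1/81)
Z = 4 (Z = (-7 + 5)**2 = (-2)**2 = 4)
K(k) = 4 + k**2 - 181*k (K(k) = (k**2 - 181*k) + 4 = 4 + k**2 - 181*k)
K(181) + G(119) = (4 + 181**2 - 181*181) - 1/81 = (4 + 32761 - 32761) - 1/81 = 4 - 1/81 = 323/81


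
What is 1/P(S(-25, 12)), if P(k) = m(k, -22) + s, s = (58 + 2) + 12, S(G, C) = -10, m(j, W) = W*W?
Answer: 1/556 ≈ 0.0017986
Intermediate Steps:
m(j, W) = W²
s = 72 (s = 60 + 12 = 72)
P(k) = 556 (P(k) = (-22)² + 72 = 484 + 72 = 556)
1/P(S(-25, 12)) = 1/556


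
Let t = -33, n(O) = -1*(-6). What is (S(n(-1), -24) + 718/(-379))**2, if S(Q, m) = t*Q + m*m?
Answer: 20318791936/143641 ≈ 1.4146e+5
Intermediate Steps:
n(O) = 6
S(Q, m) = m**2 - 33*Q (S(Q, m) = -33*Q + m*m = -33*Q + m**2 = m**2 - 33*Q)
(S(n(-1), -24) + 718/(-379))**2 = (((-24)**2 - 33*6) + 718/(-379))**2 = ((576 - 198) + 718*(-1/379))**2 = (378 - 718/379)**2 = (142544/379)**2 = 20318791936/143641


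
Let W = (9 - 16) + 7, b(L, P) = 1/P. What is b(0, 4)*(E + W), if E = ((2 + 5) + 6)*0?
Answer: 0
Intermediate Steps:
b(L, P) = 1/P
W = 0 (W = -7 + 7 = 0)
E = 0 (E = (7 + 6)*0 = 13*0 = 0)
b(0, 4)*(E + W) = (0 + 0)/4 = (¼)*0 = 0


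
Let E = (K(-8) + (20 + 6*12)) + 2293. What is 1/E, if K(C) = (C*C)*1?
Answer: 1/2449 ≈ 0.00040833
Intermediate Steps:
K(C) = C² (K(C) = C²*1 = C²)
E = 2449 (E = ((-8)² + (20 + 6*12)) + 2293 = (64 + (20 + 72)) + 2293 = (64 + 92) + 2293 = 156 + 2293 = 2449)
1/E = 1/2449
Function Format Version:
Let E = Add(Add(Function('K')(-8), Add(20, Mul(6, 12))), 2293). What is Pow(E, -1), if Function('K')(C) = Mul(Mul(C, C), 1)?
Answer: Rational(1, 2449) ≈ 0.00040833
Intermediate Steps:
Function('K')(C) = Pow(C, 2) (Function('K')(C) = Mul(Pow(C, 2), 1) = Pow(C, 2))
E = 2449 (E = Add(Add(Pow(-8, 2), Add(20, Mul(6, 12))), 2293) = Add(Add(64, Add(20, 72)), 2293) = Add(Add(64, 92), 2293) = Add(156, 2293) = 2449)
Pow(E, -1) = Pow(2449, -1) = Rational(1, 2449)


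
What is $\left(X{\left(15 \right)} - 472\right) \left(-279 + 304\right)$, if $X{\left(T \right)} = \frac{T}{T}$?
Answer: $-11775$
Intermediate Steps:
$X{\left(T \right)} = 1$
$\left(X{\left(15 \right)} - 472\right) \left(-279 + 304\right) = \left(1 - 472\right) \left(-279 + 304\right) = \left(-471\right) 25 = -11775$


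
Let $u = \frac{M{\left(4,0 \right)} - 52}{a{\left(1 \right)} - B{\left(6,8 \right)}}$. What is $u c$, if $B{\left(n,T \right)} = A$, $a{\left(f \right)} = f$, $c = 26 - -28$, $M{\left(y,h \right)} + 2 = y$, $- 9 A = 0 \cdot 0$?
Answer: $-2700$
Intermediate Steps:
$A = 0$ ($A = - \frac{0 \cdot 0}{9} = \left(- \frac{1}{9}\right) 0 = 0$)
$M{\left(y,h \right)} = -2 + y$
$c = 54$ ($c = 26 + 28 = 54$)
$B{\left(n,T \right)} = 0$
$u = -50$ ($u = \frac{\left(-2 + 4\right) - 52}{1 - 0} = \frac{2 - 52}{1 + 0} = - \frac{50}{1} = \left(-50\right) 1 = -50$)
$u c = \left(-50\right) 54 = -2700$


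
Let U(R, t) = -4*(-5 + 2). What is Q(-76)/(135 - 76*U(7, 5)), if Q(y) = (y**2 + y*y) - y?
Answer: -3876/259 ≈ -14.965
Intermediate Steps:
U(R, t) = 12 (U(R, t) = -4*(-3) = 12)
Q(y) = -y + 2*y**2 (Q(y) = (y**2 + y**2) - y = 2*y**2 - y = -y + 2*y**2)
Q(-76)/(135 - 76*U(7, 5)) = (-76*(-1 + 2*(-76)))/(135 - 76*12) = (-76*(-1 - 152))/(135 - 912) = -76*(-153)/(-777) = 11628*(-1/777) = -3876/259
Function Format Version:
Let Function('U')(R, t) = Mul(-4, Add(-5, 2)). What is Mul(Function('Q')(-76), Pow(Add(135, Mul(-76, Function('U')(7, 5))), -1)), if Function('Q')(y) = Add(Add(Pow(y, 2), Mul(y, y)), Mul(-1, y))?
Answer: Rational(-3876, 259) ≈ -14.965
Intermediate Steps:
Function('U')(R, t) = 12 (Function('U')(R, t) = Mul(-4, -3) = 12)
Function('Q')(y) = Add(Mul(-1, y), Mul(2, Pow(y, 2))) (Function('Q')(y) = Add(Add(Pow(y, 2), Pow(y, 2)), Mul(-1, y)) = Add(Mul(2, Pow(y, 2)), Mul(-1, y)) = Add(Mul(-1, y), Mul(2, Pow(y, 2))))
Mul(Function('Q')(-76), Pow(Add(135, Mul(-76, Function('U')(7, 5))), -1)) = Mul(Mul(-76, Add(-1, Mul(2, -76))), Pow(Add(135, Mul(-76, 12)), -1)) = Mul(Mul(-76, Add(-1, -152)), Pow(Add(135, -912), -1)) = Mul(Mul(-76, -153), Pow(-777, -1)) = Mul(11628, Rational(-1, 777)) = Rational(-3876, 259)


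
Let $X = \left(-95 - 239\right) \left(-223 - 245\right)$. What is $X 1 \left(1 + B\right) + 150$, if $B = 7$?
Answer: $1250646$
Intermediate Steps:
$X = 156312$ ($X = \left(-334\right) \left(-468\right) = 156312$)
$X 1 \left(1 + B\right) + 150 = 156312 \cdot 1 \left(1 + 7\right) + 150 = 156312 \cdot 1 \cdot 8 + 150 = 156312 \cdot 8 + 150 = 1250496 + 150 = 1250646$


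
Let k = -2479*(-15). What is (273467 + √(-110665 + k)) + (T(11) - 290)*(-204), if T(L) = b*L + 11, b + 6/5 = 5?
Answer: 1609279/5 + 2*I*√18370 ≈ 3.2186e+5 + 271.07*I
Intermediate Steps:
b = 19/5 (b = -6/5 + 5 = 19/5 ≈ 3.8000)
T(L) = 11 + 19*L/5 (T(L) = 19*L/5 + 11 = 11 + 19*L/5)
k = 37185
(273467 + √(-110665 + k)) + (T(11) - 290)*(-204) = (273467 + √(-110665 + 37185)) + ((11 + (19/5)*11) - 290)*(-204) = (273467 + √(-73480)) + ((11 + 209/5) - 290)*(-204) = (273467 + 2*I*√18370) + (264/5 - 290)*(-204) = (273467 + 2*I*√18370) - 1186/5*(-204) = (273467 + 2*I*√18370) + 241944/5 = 1609279/5 + 2*I*√18370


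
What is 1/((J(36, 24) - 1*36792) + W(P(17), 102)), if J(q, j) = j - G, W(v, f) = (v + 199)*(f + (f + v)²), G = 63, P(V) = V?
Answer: 1/3043977 ≈ 3.2852e-7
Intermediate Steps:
W(v, f) = (199 + v)*(f + (f + v)²)
J(q, j) = -63 + j (J(q, j) = j - 1*63 = j - 63 = -63 + j)
1/((J(36, 24) - 1*36792) + W(P(17), 102)) = 1/(((-63 + 24) - 1*36792) + (199*102 + 199*(102 + 17)² + 102*17 + 17*(102 + 17)²)) = 1/((-39 - 36792) + (20298 + 199*119² + 1734 + 17*119²)) = 1/(-36831 + (20298 + 199*14161 + 1734 + 17*14161)) = 1/(-36831 + (20298 + 2818039 + 1734 + 240737)) = 1/(-36831 + 3080808) = 1/3043977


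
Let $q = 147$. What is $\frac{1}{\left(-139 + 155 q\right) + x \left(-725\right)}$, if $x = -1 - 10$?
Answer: $\frac{1}{30621} \approx 3.2657 \cdot 10^{-5}$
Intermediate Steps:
$x = -11$
$\frac{1}{\left(-139 + 155 q\right) + x \left(-725\right)} = \frac{1}{\left(-139 + 155 \cdot 147\right) - -7975} = \frac{1}{\left(-139 + 22785\right) + 7975} = \frac{1}{22646 + 7975} = \frac{1}{30621}$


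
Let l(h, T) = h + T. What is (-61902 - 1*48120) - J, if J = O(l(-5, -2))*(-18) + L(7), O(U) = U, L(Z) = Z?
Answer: -110155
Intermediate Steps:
l(h, T) = T + h
J = 133 (J = (-2 - 5)*(-18) + 7 = -7*(-18) + 7 = 126 + 7 = 133)
(-61902 - 1*48120) - J = (-61902 - 1*48120) - 1*133 = (-61902 - 48120) - 133 = -110022 - 133 = -110155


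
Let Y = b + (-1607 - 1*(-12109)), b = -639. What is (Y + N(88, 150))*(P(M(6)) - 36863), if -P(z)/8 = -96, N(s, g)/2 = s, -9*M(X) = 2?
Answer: -362357705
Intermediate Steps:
M(X) = -2/9 (M(X) = -⅑*2 = -2/9)
N(s, g) = 2*s
Y = 9863 (Y = -639 + (-1607 - 1*(-12109)) = -639 + (-1607 + 12109) = -639 + 10502 = 9863)
P(z) = 768 (P(z) = -8*(-96) = 768)
(Y + N(88, 150))*(P(M(6)) - 36863) = (9863 + 2*88)*(768 - 36863) = (9863 + 176)*(-36095) = 10039*(-36095) = -362357705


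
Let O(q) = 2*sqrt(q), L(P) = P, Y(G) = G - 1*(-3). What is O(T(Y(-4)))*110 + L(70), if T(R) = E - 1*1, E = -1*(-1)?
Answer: 70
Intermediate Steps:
E = 1
Y(G) = 3 + G (Y(G) = G + 3 = 3 + G)
T(R) = 0 (T(R) = 1 - 1*1 = 1 - 1 = 0)
O(T(Y(-4)))*110 + L(70) = (2*sqrt(0))*110 + 70 = (2*0)*110 + 70 = 0*110 + 70 = 0 + 70 = 70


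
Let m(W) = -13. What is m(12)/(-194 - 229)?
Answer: 13/423 ≈ 0.030733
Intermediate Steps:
m(12)/(-194 - 229) = -13/(-194 - 229) = -13/(-423) = -13*(-1/423) = 13/423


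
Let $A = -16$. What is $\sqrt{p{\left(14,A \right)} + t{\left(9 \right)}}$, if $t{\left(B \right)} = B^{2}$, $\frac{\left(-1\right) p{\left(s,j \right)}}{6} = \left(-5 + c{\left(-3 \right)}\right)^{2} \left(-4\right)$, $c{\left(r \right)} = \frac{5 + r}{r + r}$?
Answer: $\frac{\sqrt{6873}}{3} \approx 27.635$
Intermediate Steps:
$c{\left(r \right)} = \frac{5 + r}{2 r}$
$p{\left(s,j \right)} = \frac{2048}{3}$ ($p{\left(s,j \right)} = - 6 \left(-5 + \frac{5 - 3}{2 \left(-3\right)}\right)^{2} \left(-4\right) = - 6 \left(-5 + \frac{1}{2} \left(- \frac{1}{3}\right) 2\right)^{2} \left(-4\right) = - 6 \left(-5 - \frac{1}{3}\right)^{2} \left(-4\right) = - 6 \left(- \frac{16}{3}\right)^{2} \left(-4\right) = - 6 \cdot \frac{256}{9} \left(-4\right) = \left(-6\right) \left(- \frac{1024}{9}\right) = \frac{2048}{3}$)
$\sqrt{p{\left(14,A \right)} + t{\left(9 \right)}} = \sqrt{\frac{2048}{3} + 9^{2}} = \sqrt{\frac{2048}{3} + 81} = \sqrt{\frac{2291}{3}} = \frac{\sqrt{6873}}{3}$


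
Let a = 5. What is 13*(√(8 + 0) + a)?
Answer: 65 + 26*√2 ≈ 101.77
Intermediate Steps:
13*(√(8 + 0) + a) = 13*(√(8 + 0) + 5) = 13*(√8 + 5) = 13*(2*√2 + 5) = 13*(5 + 2*√2) = 65 + 26*√2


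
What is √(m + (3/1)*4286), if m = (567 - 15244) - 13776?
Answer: I*√15595 ≈ 124.88*I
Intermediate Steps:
m = -28453 (m = -14677 - 13776 = -28453)
√(m + (3/1)*4286) = √(-28453 + (3/1)*4286) = √(-28453 + (3*1)*4286) = √(-28453 + 3*4286) = √(-28453 + 12858) = √(-15595) = I*√15595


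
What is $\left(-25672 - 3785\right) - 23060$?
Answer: $-52517$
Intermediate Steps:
$\left(-25672 - 3785\right) - 23060 = -29457 - 23060 = -52517$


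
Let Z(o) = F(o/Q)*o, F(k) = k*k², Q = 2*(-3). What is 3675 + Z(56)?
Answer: -1130087/27 ≈ -41855.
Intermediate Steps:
Q = -6
F(k) = k³
Z(o) = -o⁴/216 (Z(o) = (o/(-6))³*o = (o*(-⅙))³*o = (-o/6)³*o = (-o³/216)*o = -o⁴/216)
3675 + Z(56) = 3675 - 1/216*56⁴ = 3675 - 1/216*9834496 = 3675 - 1229312/27 = -1130087/27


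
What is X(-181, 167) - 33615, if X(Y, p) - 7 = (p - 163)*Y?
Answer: -34332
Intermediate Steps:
X(Y, p) = 7 + Y*(-163 + p) (X(Y, p) = 7 + (p - 163)*Y = 7 + (-163 + p)*Y = 7 + Y*(-163 + p))
X(-181, 167) - 33615 = (7 - 163*(-181) - 181*167) - 33615 = (7 + 29503 - 30227) - 33615 = -717 - 33615 = -34332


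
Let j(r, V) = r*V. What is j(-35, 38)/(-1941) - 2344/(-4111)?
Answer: 10017334/7979451 ≈ 1.2554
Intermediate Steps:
j(r, V) = V*r
j(-35, 38)/(-1941) - 2344/(-4111) = (38*(-35))/(-1941) - 2344/(-4111) = -1330*(-1/1941) - 2344*(-1/4111) = 1330/1941 + 2344/4111 = 10017334/7979451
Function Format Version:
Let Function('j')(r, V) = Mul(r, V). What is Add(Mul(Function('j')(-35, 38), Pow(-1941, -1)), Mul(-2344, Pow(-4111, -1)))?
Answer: Rational(10017334, 7979451) ≈ 1.2554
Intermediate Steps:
Function('j')(r, V) = Mul(V, r)
Add(Mul(Function('j')(-35, 38), Pow(-1941, -1)), Mul(-2344, Pow(-4111, -1))) = Add(Mul(Mul(38, -35), Pow(-1941, -1)), Mul(-2344, Pow(-4111, -1))) = Add(Mul(-1330, Rational(-1, 1941)), Mul(-2344, Rational(-1, 4111))) = Add(Rational(1330, 1941), Rational(2344, 4111)) = Rational(10017334, 7979451)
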